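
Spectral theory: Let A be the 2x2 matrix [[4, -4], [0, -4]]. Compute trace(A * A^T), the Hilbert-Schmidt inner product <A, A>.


trace(A * A^T) = sum of squares of all entries
= 4^2 + (-4)^2 + 0^2 + (-4)^2
= 16 + 16 + 0 + 16
= 48

48


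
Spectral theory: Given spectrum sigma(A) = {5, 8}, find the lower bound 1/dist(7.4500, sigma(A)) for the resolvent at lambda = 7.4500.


dist(7.4500, {5, 8}) = min(|7.4500 - 5|, |7.4500 - 8|)
= min(2.4500, 0.5500) = 0.5500
Resolvent bound = 1/0.5500 = 1.8182

1.8182


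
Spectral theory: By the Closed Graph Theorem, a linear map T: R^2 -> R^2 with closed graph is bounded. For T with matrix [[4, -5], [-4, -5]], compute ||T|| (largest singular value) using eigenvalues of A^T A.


A^T A = [[32, 0], [0, 50]]
trace(A^T A) = 82, det(A^T A) = 1600
discriminant = 82^2 - 4*1600 = 324
Largest eigenvalue of A^T A = (trace + sqrt(disc))/2 = 50.0000
||T|| = sqrt(50.0000) = 7.0711

7.0711


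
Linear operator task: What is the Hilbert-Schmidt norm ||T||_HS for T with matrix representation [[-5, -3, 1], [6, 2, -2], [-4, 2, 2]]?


The Hilbert-Schmidt norm is sqrt(sum of squares of all entries).
Sum of squares = (-5)^2 + (-3)^2 + 1^2 + 6^2 + 2^2 + (-2)^2 + (-4)^2 + 2^2 + 2^2
= 25 + 9 + 1 + 36 + 4 + 4 + 16 + 4 + 4 = 103
||T||_HS = sqrt(103) = 10.1489

10.1489


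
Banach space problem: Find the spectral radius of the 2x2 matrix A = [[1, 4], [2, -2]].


For a 2x2 matrix, eigenvalues satisfy lambda^2 - (trace)*lambda + det = 0
trace = 1 + -2 = -1
det = 1*-2 - 4*2 = -10
discriminant = (-1)^2 - 4*(-10) = 41
spectral radius = max |eigenvalue| = 3.7016

3.7016


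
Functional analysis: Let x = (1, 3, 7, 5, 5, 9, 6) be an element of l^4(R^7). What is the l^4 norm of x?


The l^4 norm = (sum |x_i|^4)^(1/4)
Sum of 4th powers = 1 + 81 + 2401 + 625 + 625 + 6561 + 1296 = 11590
||x||_4 = (11590)^(1/4) = 10.3758

10.3758


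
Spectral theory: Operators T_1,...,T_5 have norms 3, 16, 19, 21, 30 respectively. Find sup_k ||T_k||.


By the Uniform Boundedness Principle, the supremum of norms is finite.
sup_k ||T_k|| = max(3, 16, 19, 21, 30) = 30

30


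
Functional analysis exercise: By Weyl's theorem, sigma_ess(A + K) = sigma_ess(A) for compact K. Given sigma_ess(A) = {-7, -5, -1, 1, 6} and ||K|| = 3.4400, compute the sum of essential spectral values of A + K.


By Weyl's theorem, the essential spectrum is invariant under compact perturbations.
sigma_ess(A + K) = sigma_ess(A) = {-7, -5, -1, 1, 6}
Sum = -7 + -5 + -1 + 1 + 6 = -6

-6


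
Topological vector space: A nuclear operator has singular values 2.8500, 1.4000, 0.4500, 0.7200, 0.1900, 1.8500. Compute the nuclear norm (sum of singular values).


The nuclear norm is the sum of all singular values.
||T||_1 = 2.8500 + 1.4000 + 0.4500 + 0.7200 + 0.1900 + 1.8500
= 7.4600

7.4600


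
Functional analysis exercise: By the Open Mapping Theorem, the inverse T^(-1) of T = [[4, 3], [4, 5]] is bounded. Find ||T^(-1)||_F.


det(T) = 4*5 - 3*4 = 8
T^(-1) = (1/8) * [[5, -3], [-4, 4]] = [[0.6250, -0.3750], [-0.5000, 0.5000]]
||T^(-1)||_F^2 = 0.6250^2 + (-0.3750)^2 + (-0.5000)^2 + 0.5000^2 = 1.0312
||T^(-1)||_F = sqrt(1.0312) = 1.0155

1.0155


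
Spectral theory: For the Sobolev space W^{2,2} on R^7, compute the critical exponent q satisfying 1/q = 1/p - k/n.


Using the Sobolev embedding formula: 1/q = 1/p - k/n
1/q = 1/2 - 2/7 = 3/14
q = 1/(3/14) = 14/3 = 4.6667

4.6667


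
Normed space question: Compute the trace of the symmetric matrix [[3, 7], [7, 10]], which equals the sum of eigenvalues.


For a self-adjoint (symmetric) matrix, the eigenvalues are real.
The sum of eigenvalues equals the trace of the matrix.
trace = 3 + 10 = 13

13


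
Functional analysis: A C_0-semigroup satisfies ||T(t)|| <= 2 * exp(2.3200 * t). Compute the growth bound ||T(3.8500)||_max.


||T(3.8500)|| <= 2 * exp(2.3200 * 3.8500)
= 2 * exp(8.9320)
= 2 * 7570.3910
= 15140.7821

15140.7821


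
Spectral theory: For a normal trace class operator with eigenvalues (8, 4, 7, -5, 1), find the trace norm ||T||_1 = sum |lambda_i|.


For a normal operator, singular values equal |eigenvalues|.
Trace norm = sum |lambda_i| = 8 + 4 + 7 + 5 + 1
= 25

25


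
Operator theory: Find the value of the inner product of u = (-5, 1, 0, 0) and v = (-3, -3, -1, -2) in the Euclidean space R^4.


Computing the standard inner product <u, v> = sum u_i * v_i
= -5*-3 + 1*-3 + 0*-1 + 0*-2
= 15 + -3 + 0 + 0
= 12

12


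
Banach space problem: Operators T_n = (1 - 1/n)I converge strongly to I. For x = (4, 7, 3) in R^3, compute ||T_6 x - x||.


T_6 x - x = (1 - 1/6)x - x = -x/6
||x|| = sqrt(74) = 8.6023
||T_6 x - x|| = ||x||/6 = 8.6023/6 = 1.4337

1.4337


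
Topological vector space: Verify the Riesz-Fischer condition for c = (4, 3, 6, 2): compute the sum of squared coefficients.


sum |c_n|^2 = 4^2 + 3^2 + 6^2 + 2^2
= 16 + 9 + 36 + 4
= 65

65


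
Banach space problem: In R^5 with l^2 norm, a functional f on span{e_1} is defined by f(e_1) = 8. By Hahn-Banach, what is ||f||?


The norm of f is given by ||f|| = sup_{||x||=1} |f(x)|.
On span{e_1}, ||e_1|| = 1, so ||f|| = |f(e_1)| / ||e_1||
= |8| / 1 = 8.0000

8.0000


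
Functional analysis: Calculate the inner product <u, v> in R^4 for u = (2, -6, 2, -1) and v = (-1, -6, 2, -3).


Computing the standard inner product <u, v> = sum u_i * v_i
= 2*-1 + -6*-6 + 2*2 + -1*-3
= -2 + 36 + 4 + 3
= 41

41


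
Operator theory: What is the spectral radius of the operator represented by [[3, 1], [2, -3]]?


For a 2x2 matrix, eigenvalues satisfy lambda^2 - (trace)*lambda + det = 0
trace = 3 + -3 = 0
det = 3*-3 - 1*2 = -11
discriminant = 0^2 - 4*(-11) = 44
spectral radius = max |eigenvalue| = 3.3166

3.3166


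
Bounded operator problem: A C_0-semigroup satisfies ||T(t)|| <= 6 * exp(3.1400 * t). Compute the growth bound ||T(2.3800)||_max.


||T(2.3800)|| <= 6 * exp(3.1400 * 2.3800)
= 6 * exp(7.4732)
= 6 * 1760.2304
= 10561.3825

10561.3825


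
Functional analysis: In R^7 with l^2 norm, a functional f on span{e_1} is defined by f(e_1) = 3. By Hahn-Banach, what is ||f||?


The norm of f is given by ||f|| = sup_{||x||=1} |f(x)|.
On span{e_1}, ||e_1|| = 1, so ||f|| = |f(e_1)| / ||e_1||
= |3| / 1 = 3.0000

3.0000


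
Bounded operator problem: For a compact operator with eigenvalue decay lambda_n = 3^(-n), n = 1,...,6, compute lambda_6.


The eigenvalue formula gives lambda_6 = 1/3^6
= 1/729
= 0.0014

0.0014


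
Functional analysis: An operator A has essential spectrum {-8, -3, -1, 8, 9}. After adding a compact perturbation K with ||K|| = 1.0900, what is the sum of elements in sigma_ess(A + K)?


By Weyl's theorem, the essential spectrum is invariant under compact perturbations.
sigma_ess(A + K) = sigma_ess(A) = {-8, -3, -1, 8, 9}
Sum = -8 + -3 + -1 + 8 + 9 = 5

5


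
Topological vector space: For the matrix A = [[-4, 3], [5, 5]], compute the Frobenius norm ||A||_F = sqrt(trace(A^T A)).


||A||_F^2 = sum a_ij^2
= (-4)^2 + 3^2 + 5^2 + 5^2
= 16 + 9 + 25 + 25 = 75
||A||_F = sqrt(75) = 8.6603

8.6603


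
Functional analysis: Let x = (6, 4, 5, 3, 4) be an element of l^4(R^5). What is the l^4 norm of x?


The l^4 norm = (sum |x_i|^4)^(1/4)
Sum of 4th powers = 1296 + 256 + 625 + 81 + 256 = 2514
||x||_4 = (2514)^(1/4) = 7.0809

7.0809


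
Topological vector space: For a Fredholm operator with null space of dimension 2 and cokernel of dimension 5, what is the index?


The Fredholm index is defined as ind(T) = dim(ker T) - dim(coker T)
= 2 - 5
= -3

-3


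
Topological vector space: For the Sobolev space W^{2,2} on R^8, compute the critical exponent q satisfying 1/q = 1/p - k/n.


Using the Sobolev embedding formula: 1/q = 1/p - k/n
1/q = 1/2 - 2/8 = 1/4
q = 1/(1/4) = 4

4.0000


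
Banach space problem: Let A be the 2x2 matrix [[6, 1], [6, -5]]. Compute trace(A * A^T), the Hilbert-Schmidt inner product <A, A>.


trace(A * A^T) = sum of squares of all entries
= 6^2 + 1^2 + 6^2 + (-5)^2
= 36 + 1 + 36 + 25
= 98

98


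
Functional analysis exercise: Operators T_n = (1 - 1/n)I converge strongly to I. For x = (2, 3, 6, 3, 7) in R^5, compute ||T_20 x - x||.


T_20 x - x = (1 - 1/20)x - x = -x/20
||x|| = sqrt(107) = 10.3441
||T_20 x - x|| = ||x||/20 = 10.3441/20 = 0.5172

0.5172


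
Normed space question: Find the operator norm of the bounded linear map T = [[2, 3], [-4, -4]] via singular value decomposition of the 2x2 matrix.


A^T A = [[20, 22], [22, 25]]
trace(A^T A) = 45, det(A^T A) = 16
discriminant = 45^2 - 4*16 = 1961
Largest eigenvalue of A^T A = (trace + sqrt(disc))/2 = 44.6416
||T|| = sqrt(44.6416) = 6.6814

6.6814


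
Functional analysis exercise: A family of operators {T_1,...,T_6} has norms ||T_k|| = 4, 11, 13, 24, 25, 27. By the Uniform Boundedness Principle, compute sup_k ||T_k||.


By the Uniform Boundedness Principle, the supremum of norms is finite.
sup_k ||T_k|| = max(4, 11, 13, 24, 25, 27) = 27

27


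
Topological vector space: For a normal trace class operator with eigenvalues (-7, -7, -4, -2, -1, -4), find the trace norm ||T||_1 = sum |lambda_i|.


For a normal operator, singular values equal |eigenvalues|.
Trace norm = sum |lambda_i| = 7 + 7 + 4 + 2 + 1 + 4
= 25

25


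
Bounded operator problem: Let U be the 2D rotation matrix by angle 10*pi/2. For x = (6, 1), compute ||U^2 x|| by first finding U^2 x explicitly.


U is a rotation by theta = 10*pi/2
U^2 = rotation by 2*theta = 20*pi/2 = 0*pi/2 (mod 2*pi)
cos(0*pi/2) = 1.0000, sin(0*pi/2) = 0.0000
U^2 x = (1.0000 * 6 - 0.0000 * 1, 0.0000 * 6 + 1.0000 * 1)
= (6.0000, 1.0000)
||U^2 x|| = sqrt(6.0000^2 + 1.0000^2) = sqrt(37.0000) = 6.0828

6.0828


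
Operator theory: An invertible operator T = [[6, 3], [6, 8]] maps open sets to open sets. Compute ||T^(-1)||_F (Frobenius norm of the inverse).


det(T) = 6*8 - 3*6 = 30
T^(-1) = (1/30) * [[8, -3], [-6, 6]] = [[0.2667, -0.1000], [-0.2000, 0.2000]]
||T^(-1)||_F^2 = 0.2667^2 + (-0.1000)^2 + (-0.2000)^2 + 0.2000^2 = 0.1611
||T^(-1)||_F = sqrt(0.1611) = 0.4014

0.4014


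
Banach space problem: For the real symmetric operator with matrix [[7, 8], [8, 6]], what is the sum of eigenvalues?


For a self-adjoint (symmetric) matrix, the eigenvalues are real.
The sum of eigenvalues equals the trace of the matrix.
trace = 7 + 6 = 13

13


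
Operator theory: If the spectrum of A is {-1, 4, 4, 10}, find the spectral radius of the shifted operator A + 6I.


Spectrum of A + 6I = {5, 10, 10, 16}
Spectral radius = max |lambda| over the shifted spectrum
= max(5, 10, 10, 16) = 16

16


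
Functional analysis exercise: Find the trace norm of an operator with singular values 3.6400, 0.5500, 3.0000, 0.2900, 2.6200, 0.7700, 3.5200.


The nuclear norm is the sum of all singular values.
||T||_1 = 3.6400 + 0.5500 + 3.0000 + 0.2900 + 2.6200 + 0.7700 + 3.5200
= 14.3900

14.3900


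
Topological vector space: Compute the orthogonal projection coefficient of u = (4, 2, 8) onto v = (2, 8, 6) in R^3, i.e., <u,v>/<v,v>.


Computing <u,v> = 4*2 + 2*8 + 8*6 = 72
Computing <v,v> = 2^2 + 8^2 + 6^2 = 104
Projection coefficient = 72/104 = 0.6923

0.6923


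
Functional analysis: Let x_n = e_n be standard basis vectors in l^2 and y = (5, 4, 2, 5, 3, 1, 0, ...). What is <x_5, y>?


x_5 = e_5 is the standard basis vector with 1 in position 5.
<x_5, y> = y_5 = 3
As n -> infinity, <x_n, y> -> 0, confirming weak convergence of (x_n) to 0.

3


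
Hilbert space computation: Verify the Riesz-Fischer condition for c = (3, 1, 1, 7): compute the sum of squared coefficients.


sum |c_n|^2 = 3^2 + 1^2 + 1^2 + 7^2
= 9 + 1 + 1 + 49
= 60

60


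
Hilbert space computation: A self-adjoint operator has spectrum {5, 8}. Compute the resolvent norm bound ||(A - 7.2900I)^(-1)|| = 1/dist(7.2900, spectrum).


dist(7.2900, {5, 8}) = min(|7.2900 - 5|, |7.2900 - 8|)
= min(2.2900, 0.7100) = 0.7100
Resolvent bound = 1/0.7100 = 1.4085

1.4085


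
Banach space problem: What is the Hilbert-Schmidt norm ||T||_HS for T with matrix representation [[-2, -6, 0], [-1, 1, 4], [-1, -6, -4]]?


The Hilbert-Schmidt norm is sqrt(sum of squares of all entries).
Sum of squares = (-2)^2 + (-6)^2 + 0^2 + (-1)^2 + 1^2 + 4^2 + (-1)^2 + (-6)^2 + (-4)^2
= 4 + 36 + 0 + 1 + 1 + 16 + 1 + 36 + 16 = 111
||T||_HS = sqrt(111) = 10.5357

10.5357


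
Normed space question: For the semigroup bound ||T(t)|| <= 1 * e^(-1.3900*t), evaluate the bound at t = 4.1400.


||T(4.1400)|| <= 1 * exp(-1.3900 * 4.1400)
= 1 * exp(-5.7546)
= 1 * 0.0032
= 0.0032

0.0032


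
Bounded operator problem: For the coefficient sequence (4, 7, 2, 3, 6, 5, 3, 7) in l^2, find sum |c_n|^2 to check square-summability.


sum |c_n|^2 = 4^2 + 7^2 + 2^2 + 3^2 + 6^2 + 5^2 + 3^2 + 7^2
= 16 + 49 + 4 + 9 + 36 + 25 + 9 + 49
= 197

197


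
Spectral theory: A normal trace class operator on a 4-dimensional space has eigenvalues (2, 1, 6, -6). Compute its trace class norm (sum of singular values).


For a normal operator, singular values equal |eigenvalues|.
Trace norm = sum |lambda_i| = 2 + 1 + 6 + 6
= 15

15


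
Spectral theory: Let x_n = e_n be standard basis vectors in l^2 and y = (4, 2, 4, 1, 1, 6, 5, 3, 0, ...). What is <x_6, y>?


x_6 = e_6 is the standard basis vector with 1 in position 6.
<x_6, y> = y_6 = 6
As n -> infinity, <x_n, y> -> 0, confirming weak convergence of (x_n) to 0.

6


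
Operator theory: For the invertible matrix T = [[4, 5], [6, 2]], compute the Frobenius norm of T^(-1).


det(T) = 4*2 - 5*6 = -22
T^(-1) = (1/-22) * [[2, -5], [-6, 4]] = [[-0.0909, 0.2273], [0.2727, -0.1818]]
||T^(-1)||_F^2 = (-0.0909)^2 + 0.2273^2 + 0.2727^2 + (-0.1818)^2 = 0.1674
||T^(-1)||_F = sqrt(0.1674) = 0.4091

0.4091


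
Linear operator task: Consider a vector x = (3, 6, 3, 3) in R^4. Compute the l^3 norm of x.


The l^3 norm = (sum |x_i|^3)^(1/3)
Sum of 3th powers = 27 + 216 + 27 + 27 = 297
||x||_3 = (297)^(1/3) = 6.6719

6.6719


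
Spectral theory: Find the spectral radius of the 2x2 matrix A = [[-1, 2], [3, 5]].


For a 2x2 matrix, eigenvalues satisfy lambda^2 - (trace)*lambda + det = 0
trace = -1 + 5 = 4
det = -1*5 - 2*3 = -11
discriminant = 4^2 - 4*(-11) = 60
spectral radius = max |eigenvalue| = 5.8730

5.8730


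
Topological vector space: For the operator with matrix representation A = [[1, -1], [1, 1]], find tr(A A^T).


trace(A * A^T) = sum of squares of all entries
= 1^2 + (-1)^2 + 1^2 + 1^2
= 1 + 1 + 1 + 1
= 4

4


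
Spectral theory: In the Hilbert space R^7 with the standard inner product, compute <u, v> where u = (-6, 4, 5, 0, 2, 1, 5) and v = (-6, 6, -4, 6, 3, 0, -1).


Computing the standard inner product <u, v> = sum u_i * v_i
= -6*-6 + 4*6 + 5*-4 + 0*6 + 2*3 + 1*0 + 5*-1
= 36 + 24 + -20 + 0 + 6 + 0 + -5
= 41

41


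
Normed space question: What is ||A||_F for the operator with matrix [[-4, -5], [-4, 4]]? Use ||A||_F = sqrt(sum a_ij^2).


||A||_F^2 = sum a_ij^2
= (-4)^2 + (-5)^2 + (-4)^2 + 4^2
= 16 + 25 + 16 + 16 = 73
||A||_F = sqrt(73) = 8.5440

8.5440


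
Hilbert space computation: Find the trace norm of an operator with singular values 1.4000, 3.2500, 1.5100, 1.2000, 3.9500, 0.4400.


The nuclear norm is the sum of all singular values.
||T||_1 = 1.4000 + 3.2500 + 1.5100 + 1.2000 + 3.9500 + 0.4400
= 11.7500

11.7500


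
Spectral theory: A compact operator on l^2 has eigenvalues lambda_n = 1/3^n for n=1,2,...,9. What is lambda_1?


The eigenvalue formula gives lambda_1 = 1/3^1
= 1/3
= 0.3333

0.3333


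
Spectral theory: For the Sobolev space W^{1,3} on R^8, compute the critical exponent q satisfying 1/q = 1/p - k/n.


Using the Sobolev embedding formula: 1/q = 1/p - k/n
1/q = 1/3 - 1/8 = 5/24
q = 1/(5/24) = 24/5 = 4.8000

4.8000


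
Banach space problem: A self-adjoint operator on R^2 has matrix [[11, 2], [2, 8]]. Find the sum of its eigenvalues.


For a self-adjoint (symmetric) matrix, the eigenvalues are real.
The sum of eigenvalues equals the trace of the matrix.
trace = 11 + 8 = 19

19


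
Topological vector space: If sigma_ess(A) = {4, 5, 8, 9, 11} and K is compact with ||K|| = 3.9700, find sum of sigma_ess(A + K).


By Weyl's theorem, the essential spectrum is invariant under compact perturbations.
sigma_ess(A + K) = sigma_ess(A) = {4, 5, 8, 9, 11}
Sum = 4 + 5 + 8 + 9 + 11 = 37

37


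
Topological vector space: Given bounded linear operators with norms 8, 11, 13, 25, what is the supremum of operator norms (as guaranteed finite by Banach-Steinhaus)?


By the Uniform Boundedness Principle, the supremum of norms is finite.
sup_k ||T_k|| = max(8, 11, 13, 25) = 25

25


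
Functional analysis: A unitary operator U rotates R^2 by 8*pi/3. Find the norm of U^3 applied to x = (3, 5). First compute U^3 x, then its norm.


U is a rotation by theta = 8*pi/3
U^3 = rotation by 3*theta = 24*pi/3 = 0*pi/3 (mod 2*pi)
cos(0*pi/3) = 1.0000, sin(0*pi/3) = 0.0000
U^3 x = (1.0000 * 3 - 0.0000 * 5, 0.0000 * 3 + 1.0000 * 5)
= (3.0000, 5.0000)
||U^3 x|| = sqrt(3.0000^2 + 5.0000^2) = sqrt(34.0000) = 5.8310

5.8310


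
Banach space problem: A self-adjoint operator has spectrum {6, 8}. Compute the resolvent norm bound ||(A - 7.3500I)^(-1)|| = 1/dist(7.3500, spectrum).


dist(7.3500, {6, 8}) = min(|7.3500 - 6|, |7.3500 - 8|)
= min(1.3500, 0.6500) = 0.6500
Resolvent bound = 1/0.6500 = 1.5385

1.5385


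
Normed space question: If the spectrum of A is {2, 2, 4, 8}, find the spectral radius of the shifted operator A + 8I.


Spectrum of A + 8I = {10, 10, 12, 16}
Spectral radius = max |lambda| over the shifted spectrum
= max(10, 10, 12, 16) = 16

16


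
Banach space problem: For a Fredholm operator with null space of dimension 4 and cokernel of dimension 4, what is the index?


The Fredholm index is defined as ind(T) = dim(ker T) - dim(coker T)
= 4 - 4
= 0

0


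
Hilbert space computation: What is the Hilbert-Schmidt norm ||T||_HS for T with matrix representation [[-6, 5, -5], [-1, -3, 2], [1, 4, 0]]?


The Hilbert-Schmidt norm is sqrt(sum of squares of all entries).
Sum of squares = (-6)^2 + 5^2 + (-5)^2 + (-1)^2 + (-3)^2 + 2^2 + 1^2 + 4^2 + 0^2
= 36 + 25 + 25 + 1 + 9 + 4 + 1 + 16 + 0 = 117
||T||_HS = sqrt(117) = 10.8167

10.8167


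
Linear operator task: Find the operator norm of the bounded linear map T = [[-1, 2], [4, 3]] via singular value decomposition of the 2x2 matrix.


A^T A = [[17, 10], [10, 13]]
trace(A^T A) = 30, det(A^T A) = 121
discriminant = 30^2 - 4*121 = 416
Largest eigenvalue of A^T A = (trace + sqrt(disc))/2 = 25.1980
||T|| = sqrt(25.1980) = 5.0198

5.0198


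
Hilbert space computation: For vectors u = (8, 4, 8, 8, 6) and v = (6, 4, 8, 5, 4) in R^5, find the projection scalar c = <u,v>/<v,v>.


Computing <u,v> = 8*6 + 4*4 + 8*8 + 8*5 + 6*4 = 192
Computing <v,v> = 6^2 + 4^2 + 8^2 + 5^2 + 4^2 = 157
Projection coefficient = 192/157 = 1.2229

1.2229


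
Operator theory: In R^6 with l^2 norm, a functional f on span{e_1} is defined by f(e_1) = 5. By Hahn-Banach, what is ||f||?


The norm of f is given by ||f|| = sup_{||x||=1} |f(x)|.
On span{e_1}, ||e_1|| = 1, so ||f|| = |f(e_1)| / ||e_1||
= |5| / 1 = 5.0000

5.0000


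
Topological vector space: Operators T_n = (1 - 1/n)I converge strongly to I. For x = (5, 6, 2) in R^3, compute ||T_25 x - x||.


T_25 x - x = (1 - 1/25)x - x = -x/25
||x|| = sqrt(65) = 8.0623
||T_25 x - x|| = ||x||/25 = 8.0623/25 = 0.3225

0.3225


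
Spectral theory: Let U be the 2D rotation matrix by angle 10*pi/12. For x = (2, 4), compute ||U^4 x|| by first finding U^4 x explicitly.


U is a rotation by theta = 10*pi/12
U^4 = rotation by 4*theta = 40*pi/12 = 16*pi/12 (mod 2*pi)
cos(16*pi/12) = -0.5000, sin(16*pi/12) = -0.8660
U^4 x = (-0.5000 * 2 - -0.8660 * 4, -0.8660 * 2 + -0.5000 * 4)
= (2.4641, -3.7321)
||U^4 x|| = sqrt(2.4641^2 + (-3.7321)^2) = sqrt(20.0000) = 4.4721

4.4721


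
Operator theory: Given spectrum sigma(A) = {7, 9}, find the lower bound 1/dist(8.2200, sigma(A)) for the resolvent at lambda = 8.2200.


dist(8.2200, {7, 9}) = min(|8.2200 - 7|, |8.2200 - 9|)
= min(1.2200, 0.7800) = 0.7800
Resolvent bound = 1/0.7800 = 1.2821

1.2821


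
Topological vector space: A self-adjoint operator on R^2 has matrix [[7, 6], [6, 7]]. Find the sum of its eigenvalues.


For a self-adjoint (symmetric) matrix, the eigenvalues are real.
The sum of eigenvalues equals the trace of the matrix.
trace = 7 + 7 = 14

14


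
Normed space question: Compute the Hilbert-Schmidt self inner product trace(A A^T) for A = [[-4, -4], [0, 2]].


trace(A * A^T) = sum of squares of all entries
= (-4)^2 + (-4)^2 + 0^2 + 2^2
= 16 + 16 + 0 + 4
= 36

36


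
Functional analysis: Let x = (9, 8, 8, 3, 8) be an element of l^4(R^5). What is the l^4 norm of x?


The l^4 norm = (sum |x_i|^4)^(1/4)
Sum of 4th powers = 6561 + 4096 + 4096 + 81 + 4096 = 18930
||x||_4 = (18930)^(1/4) = 11.7297

11.7297


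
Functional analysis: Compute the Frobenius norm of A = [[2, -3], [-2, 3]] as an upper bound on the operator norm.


||A||_F^2 = sum a_ij^2
= 2^2 + (-3)^2 + (-2)^2 + 3^2
= 4 + 9 + 4 + 9 = 26
||A||_F = sqrt(26) = 5.0990

5.0990


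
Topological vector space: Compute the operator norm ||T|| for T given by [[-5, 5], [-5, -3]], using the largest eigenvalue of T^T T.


A^T A = [[50, -10], [-10, 34]]
trace(A^T A) = 84, det(A^T A) = 1600
discriminant = 84^2 - 4*1600 = 656
Largest eigenvalue of A^T A = (trace + sqrt(disc))/2 = 54.8062
||T|| = sqrt(54.8062) = 7.4031

7.4031


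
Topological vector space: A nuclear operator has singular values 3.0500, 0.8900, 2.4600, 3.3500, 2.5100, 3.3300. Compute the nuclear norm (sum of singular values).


The nuclear norm is the sum of all singular values.
||T||_1 = 3.0500 + 0.8900 + 2.4600 + 3.3500 + 2.5100 + 3.3300
= 15.5900

15.5900


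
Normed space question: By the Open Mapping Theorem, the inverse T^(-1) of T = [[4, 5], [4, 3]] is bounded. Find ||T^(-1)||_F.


det(T) = 4*3 - 5*4 = -8
T^(-1) = (1/-8) * [[3, -5], [-4, 4]] = [[-0.3750, 0.6250], [0.5000, -0.5000]]
||T^(-1)||_F^2 = (-0.3750)^2 + 0.6250^2 + 0.5000^2 + (-0.5000)^2 = 1.0312
||T^(-1)||_F = sqrt(1.0312) = 1.0155

1.0155


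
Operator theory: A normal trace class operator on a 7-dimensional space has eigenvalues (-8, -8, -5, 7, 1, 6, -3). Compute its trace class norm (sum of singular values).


For a normal operator, singular values equal |eigenvalues|.
Trace norm = sum |lambda_i| = 8 + 8 + 5 + 7 + 1 + 6 + 3
= 38

38


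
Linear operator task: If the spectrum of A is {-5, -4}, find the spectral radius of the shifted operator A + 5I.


Spectrum of A + 5I = {0, 1}
Spectral radius = max |lambda| over the shifted spectrum
= max(0, 1) = 1

1


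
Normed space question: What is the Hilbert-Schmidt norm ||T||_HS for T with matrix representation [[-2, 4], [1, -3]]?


The Hilbert-Schmidt norm is sqrt(sum of squares of all entries).
Sum of squares = (-2)^2 + 4^2 + 1^2 + (-3)^2
= 4 + 16 + 1 + 9 = 30
||T||_HS = sqrt(30) = 5.4772

5.4772


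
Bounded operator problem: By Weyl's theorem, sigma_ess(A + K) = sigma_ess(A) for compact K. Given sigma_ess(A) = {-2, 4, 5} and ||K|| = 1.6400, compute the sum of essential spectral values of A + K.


By Weyl's theorem, the essential spectrum is invariant under compact perturbations.
sigma_ess(A + K) = sigma_ess(A) = {-2, 4, 5}
Sum = -2 + 4 + 5 = 7

7


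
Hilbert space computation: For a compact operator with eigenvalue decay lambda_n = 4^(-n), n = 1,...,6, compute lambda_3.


The eigenvalue formula gives lambda_3 = 1/4^3
= 1/64
= 0.0156

0.0156


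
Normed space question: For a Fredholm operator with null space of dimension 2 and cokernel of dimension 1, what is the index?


The Fredholm index is defined as ind(T) = dim(ker T) - dim(coker T)
= 2 - 1
= 1

1


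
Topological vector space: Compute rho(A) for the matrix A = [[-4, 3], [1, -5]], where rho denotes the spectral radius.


For a 2x2 matrix, eigenvalues satisfy lambda^2 - (trace)*lambda + det = 0
trace = -4 + -5 = -9
det = -4*-5 - 3*1 = 17
discriminant = (-9)^2 - 4*(17) = 13
spectral radius = max |eigenvalue| = 6.3028

6.3028


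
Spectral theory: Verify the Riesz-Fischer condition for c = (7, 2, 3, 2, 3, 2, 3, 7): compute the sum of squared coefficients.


sum |c_n|^2 = 7^2 + 2^2 + 3^2 + 2^2 + 3^2 + 2^2 + 3^2 + 7^2
= 49 + 4 + 9 + 4 + 9 + 4 + 9 + 49
= 137

137


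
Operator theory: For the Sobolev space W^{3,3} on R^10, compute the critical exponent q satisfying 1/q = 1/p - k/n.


Using the Sobolev embedding formula: 1/q = 1/p - k/n
1/q = 1/3 - 3/10 = 1/30
q = 1/(1/30) = 30

30.0000


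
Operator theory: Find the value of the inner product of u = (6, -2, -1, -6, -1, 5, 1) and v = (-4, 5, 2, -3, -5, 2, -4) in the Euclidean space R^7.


Computing the standard inner product <u, v> = sum u_i * v_i
= 6*-4 + -2*5 + -1*2 + -6*-3 + -1*-5 + 5*2 + 1*-4
= -24 + -10 + -2 + 18 + 5 + 10 + -4
= -7

-7


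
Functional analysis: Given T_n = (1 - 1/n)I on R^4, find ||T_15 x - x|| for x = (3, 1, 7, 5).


T_15 x - x = (1 - 1/15)x - x = -x/15
||x|| = sqrt(84) = 9.1652
||T_15 x - x|| = ||x||/15 = 9.1652/15 = 0.6110

0.6110


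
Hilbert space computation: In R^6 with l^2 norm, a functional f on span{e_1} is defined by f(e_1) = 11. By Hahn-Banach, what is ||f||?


The norm of f is given by ||f|| = sup_{||x||=1} |f(x)|.
On span{e_1}, ||e_1|| = 1, so ||f|| = |f(e_1)| / ||e_1||
= |11| / 1 = 11.0000

11.0000


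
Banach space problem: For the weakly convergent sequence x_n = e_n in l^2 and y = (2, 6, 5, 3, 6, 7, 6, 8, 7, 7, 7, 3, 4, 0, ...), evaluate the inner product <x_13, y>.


x_13 = e_13 is the standard basis vector with 1 in position 13.
<x_13, y> = y_13 = 4
As n -> infinity, <x_n, y> -> 0, confirming weak convergence of (x_n) to 0.

4


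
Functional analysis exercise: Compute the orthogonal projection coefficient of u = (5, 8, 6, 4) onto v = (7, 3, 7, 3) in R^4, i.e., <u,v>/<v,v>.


Computing <u,v> = 5*7 + 8*3 + 6*7 + 4*3 = 113
Computing <v,v> = 7^2 + 3^2 + 7^2 + 3^2 = 116
Projection coefficient = 113/116 = 0.9741

0.9741


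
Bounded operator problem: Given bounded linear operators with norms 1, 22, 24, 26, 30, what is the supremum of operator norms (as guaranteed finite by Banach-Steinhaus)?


By the Uniform Boundedness Principle, the supremum of norms is finite.
sup_k ||T_k|| = max(1, 22, 24, 26, 30) = 30

30


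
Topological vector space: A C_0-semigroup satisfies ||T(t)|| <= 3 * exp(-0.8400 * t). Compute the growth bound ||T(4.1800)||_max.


||T(4.1800)|| <= 3 * exp(-0.8400 * 4.1800)
= 3 * exp(-3.5112)
= 3 * 0.0299
= 0.0896

0.0896


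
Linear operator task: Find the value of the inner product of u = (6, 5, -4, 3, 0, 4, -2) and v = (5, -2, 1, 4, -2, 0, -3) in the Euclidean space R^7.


Computing the standard inner product <u, v> = sum u_i * v_i
= 6*5 + 5*-2 + -4*1 + 3*4 + 0*-2 + 4*0 + -2*-3
= 30 + -10 + -4 + 12 + 0 + 0 + 6
= 34

34


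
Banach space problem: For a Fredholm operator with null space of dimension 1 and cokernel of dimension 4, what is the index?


The Fredholm index is defined as ind(T) = dim(ker T) - dim(coker T)
= 1 - 4
= -3

-3


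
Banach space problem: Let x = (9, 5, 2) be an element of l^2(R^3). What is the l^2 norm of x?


The l^2 norm = (sum |x_i|^2)^(1/2)
Sum of 2th powers = 81 + 25 + 4 = 110
||x||_2 = (110)^(1/2) = 10.4881

10.4881


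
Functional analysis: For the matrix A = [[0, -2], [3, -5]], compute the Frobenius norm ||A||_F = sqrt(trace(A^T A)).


||A||_F^2 = sum a_ij^2
= 0^2 + (-2)^2 + 3^2 + (-5)^2
= 0 + 4 + 9 + 25 = 38
||A||_F = sqrt(38) = 6.1644

6.1644


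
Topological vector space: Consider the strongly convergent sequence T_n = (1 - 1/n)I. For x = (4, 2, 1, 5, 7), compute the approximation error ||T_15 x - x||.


T_15 x - x = (1 - 1/15)x - x = -x/15
||x|| = sqrt(95) = 9.7468
||T_15 x - x|| = ||x||/15 = 9.7468/15 = 0.6498

0.6498


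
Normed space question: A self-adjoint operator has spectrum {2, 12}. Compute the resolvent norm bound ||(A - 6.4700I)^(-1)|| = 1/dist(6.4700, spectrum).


dist(6.4700, {2, 12}) = min(|6.4700 - 2|, |6.4700 - 12|)
= min(4.4700, 5.5300) = 4.4700
Resolvent bound = 1/4.4700 = 0.2237

0.2237


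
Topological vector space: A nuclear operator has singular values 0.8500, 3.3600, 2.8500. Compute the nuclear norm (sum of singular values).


The nuclear norm is the sum of all singular values.
||T||_1 = 0.8500 + 3.3600 + 2.8500
= 7.0600

7.0600


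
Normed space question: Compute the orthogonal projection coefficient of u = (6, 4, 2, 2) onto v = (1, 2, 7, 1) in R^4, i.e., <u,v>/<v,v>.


Computing <u,v> = 6*1 + 4*2 + 2*7 + 2*1 = 30
Computing <v,v> = 1^2 + 2^2 + 7^2 + 1^2 = 55
Projection coefficient = 30/55 = 0.5455

0.5455


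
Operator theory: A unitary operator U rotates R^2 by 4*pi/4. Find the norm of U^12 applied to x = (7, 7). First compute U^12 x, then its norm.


U is a rotation by theta = 4*pi/4
U^12 = rotation by 12*theta = 48*pi/4 = 0*pi/4 (mod 2*pi)
cos(0*pi/4) = 1.0000, sin(0*pi/4) = 0.0000
U^12 x = (1.0000 * 7 - 0.0000 * 7, 0.0000 * 7 + 1.0000 * 7)
= (7.0000, 7.0000)
||U^12 x|| = sqrt(7.0000^2 + 7.0000^2) = sqrt(98.0000) = 9.8995

9.8995


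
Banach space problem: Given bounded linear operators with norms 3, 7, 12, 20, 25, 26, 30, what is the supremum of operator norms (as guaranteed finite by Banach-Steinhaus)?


By the Uniform Boundedness Principle, the supremum of norms is finite.
sup_k ||T_k|| = max(3, 7, 12, 20, 25, 26, 30) = 30

30


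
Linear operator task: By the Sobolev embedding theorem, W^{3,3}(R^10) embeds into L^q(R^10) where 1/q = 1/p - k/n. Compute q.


Using the Sobolev embedding formula: 1/q = 1/p - k/n
1/q = 1/3 - 3/10 = 1/30
q = 1/(1/30) = 30

30.0000


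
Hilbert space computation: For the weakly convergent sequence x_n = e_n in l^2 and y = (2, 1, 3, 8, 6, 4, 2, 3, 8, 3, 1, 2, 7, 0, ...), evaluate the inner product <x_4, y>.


x_4 = e_4 is the standard basis vector with 1 in position 4.
<x_4, y> = y_4 = 8
As n -> infinity, <x_n, y> -> 0, confirming weak convergence of (x_n) to 0.

8


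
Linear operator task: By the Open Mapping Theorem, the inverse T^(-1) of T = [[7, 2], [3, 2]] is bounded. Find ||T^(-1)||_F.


det(T) = 7*2 - 2*3 = 8
T^(-1) = (1/8) * [[2, -2], [-3, 7]] = [[0.2500, -0.2500], [-0.3750, 0.8750]]
||T^(-1)||_F^2 = 0.2500^2 + (-0.2500)^2 + (-0.3750)^2 + 0.8750^2 = 1.0312
||T^(-1)||_F = sqrt(1.0312) = 1.0155

1.0155


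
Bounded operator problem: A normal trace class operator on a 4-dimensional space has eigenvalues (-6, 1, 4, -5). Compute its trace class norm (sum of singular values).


For a normal operator, singular values equal |eigenvalues|.
Trace norm = sum |lambda_i| = 6 + 1 + 4 + 5
= 16

16


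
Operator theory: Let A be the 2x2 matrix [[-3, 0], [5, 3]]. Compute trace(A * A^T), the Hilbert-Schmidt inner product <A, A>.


trace(A * A^T) = sum of squares of all entries
= (-3)^2 + 0^2 + 5^2 + 3^2
= 9 + 0 + 25 + 9
= 43

43


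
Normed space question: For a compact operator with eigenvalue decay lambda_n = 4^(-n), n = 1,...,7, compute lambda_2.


The eigenvalue formula gives lambda_2 = 1/4^2
= 1/16
= 0.0625

0.0625


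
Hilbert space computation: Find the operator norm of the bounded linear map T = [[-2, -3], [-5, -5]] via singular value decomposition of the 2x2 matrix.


A^T A = [[29, 31], [31, 34]]
trace(A^T A) = 63, det(A^T A) = 25
discriminant = 63^2 - 4*25 = 3869
Largest eigenvalue of A^T A = (trace + sqrt(disc))/2 = 62.6006
||T|| = sqrt(62.6006) = 7.9121

7.9121


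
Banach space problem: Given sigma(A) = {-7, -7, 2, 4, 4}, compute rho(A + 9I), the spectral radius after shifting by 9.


Spectrum of A + 9I = {2, 2, 11, 13, 13}
Spectral radius = max |lambda| over the shifted spectrum
= max(2, 2, 11, 13, 13) = 13

13


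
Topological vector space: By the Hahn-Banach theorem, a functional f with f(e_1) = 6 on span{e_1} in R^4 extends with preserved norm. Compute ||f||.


The norm of f is given by ||f|| = sup_{||x||=1} |f(x)|.
On span{e_1}, ||e_1|| = 1, so ||f|| = |f(e_1)| / ||e_1||
= |6| / 1 = 6.0000

6.0000


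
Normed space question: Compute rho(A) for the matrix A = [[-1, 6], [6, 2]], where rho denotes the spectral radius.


For a 2x2 matrix, eigenvalues satisfy lambda^2 - (trace)*lambda + det = 0
trace = -1 + 2 = 1
det = -1*2 - 6*6 = -38
discriminant = 1^2 - 4*(-38) = 153
spectral radius = max |eigenvalue| = 6.6847

6.6847


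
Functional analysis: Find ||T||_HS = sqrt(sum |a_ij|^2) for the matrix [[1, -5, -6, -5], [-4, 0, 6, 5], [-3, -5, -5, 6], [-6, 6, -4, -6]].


The Hilbert-Schmidt norm is sqrt(sum of squares of all entries).
Sum of squares = 1^2 + (-5)^2 + (-6)^2 + (-5)^2 + (-4)^2 + 0^2 + 6^2 + 5^2 + (-3)^2 + (-5)^2 + (-5)^2 + 6^2 + (-6)^2 + 6^2 + (-4)^2 + (-6)^2
= 1 + 25 + 36 + 25 + 16 + 0 + 36 + 25 + 9 + 25 + 25 + 36 + 36 + 36 + 16 + 36 = 383
||T||_HS = sqrt(383) = 19.5704

19.5704


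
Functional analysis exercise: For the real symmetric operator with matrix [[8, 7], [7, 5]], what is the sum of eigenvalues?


For a self-adjoint (symmetric) matrix, the eigenvalues are real.
The sum of eigenvalues equals the trace of the matrix.
trace = 8 + 5 = 13

13


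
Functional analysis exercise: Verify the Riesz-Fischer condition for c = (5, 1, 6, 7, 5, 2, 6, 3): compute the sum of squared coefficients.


sum |c_n|^2 = 5^2 + 1^2 + 6^2 + 7^2 + 5^2 + 2^2 + 6^2 + 3^2
= 25 + 1 + 36 + 49 + 25 + 4 + 36 + 9
= 185

185


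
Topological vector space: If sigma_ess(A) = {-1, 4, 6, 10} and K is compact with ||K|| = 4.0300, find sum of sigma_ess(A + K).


By Weyl's theorem, the essential spectrum is invariant under compact perturbations.
sigma_ess(A + K) = sigma_ess(A) = {-1, 4, 6, 10}
Sum = -1 + 4 + 6 + 10 = 19

19


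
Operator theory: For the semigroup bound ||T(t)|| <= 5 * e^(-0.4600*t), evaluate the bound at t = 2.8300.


||T(2.8300)|| <= 5 * exp(-0.4600 * 2.8300)
= 5 * exp(-1.3018)
= 5 * 0.2720
= 1.3602

1.3602


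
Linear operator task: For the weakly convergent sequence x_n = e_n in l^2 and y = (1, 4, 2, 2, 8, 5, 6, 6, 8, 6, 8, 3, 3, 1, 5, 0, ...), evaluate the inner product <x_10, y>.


x_10 = e_10 is the standard basis vector with 1 in position 10.
<x_10, y> = y_10 = 6
As n -> infinity, <x_n, y> -> 0, confirming weak convergence of (x_n) to 0.

6


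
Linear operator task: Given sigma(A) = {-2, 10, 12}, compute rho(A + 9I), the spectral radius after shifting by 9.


Spectrum of A + 9I = {7, 19, 21}
Spectral radius = max |lambda| over the shifted spectrum
= max(7, 19, 21) = 21

21


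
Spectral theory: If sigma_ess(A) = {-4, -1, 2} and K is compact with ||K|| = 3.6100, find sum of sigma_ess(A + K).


By Weyl's theorem, the essential spectrum is invariant under compact perturbations.
sigma_ess(A + K) = sigma_ess(A) = {-4, -1, 2}
Sum = -4 + -1 + 2 = -3

-3


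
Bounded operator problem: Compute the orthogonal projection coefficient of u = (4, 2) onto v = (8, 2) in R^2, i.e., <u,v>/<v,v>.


Computing <u,v> = 4*8 + 2*2 = 36
Computing <v,v> = 8^2 + 2^2 = 68
Projection coefficient = 36/68 = 0.5294

0.5294


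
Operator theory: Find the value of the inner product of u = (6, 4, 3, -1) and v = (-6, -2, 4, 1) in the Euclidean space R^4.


Computing the standard inner product <u, v> = sum u_i * v_i
= 6*-6 + 4*-2 + 3*4 + -1*1
= -36 + -8 + 12 + -1
= -33

-33


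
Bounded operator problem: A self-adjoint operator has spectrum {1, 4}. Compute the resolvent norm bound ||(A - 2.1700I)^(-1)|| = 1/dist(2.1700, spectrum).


dist(2.1700, {1, 4}) = min(|2.1700 - 1|, |2.1700 - 4|)
= min(1.1700, 1.8300) = 1.1700
Resolvent bound = 1/1.1700 = 0.8547

0.8547


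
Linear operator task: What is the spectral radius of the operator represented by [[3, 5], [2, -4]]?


For a 2x2 matrix, eigenvalues satisfy lambda^2 - (trace)*lambda + det = 0
trace = 3 + -4 = -1
det = 3*-4 - 5*2 = -22
discriminant = (-1)^2 - 4*(-22) = 89
spectral radius = max |eigenvalue| = 5.2170

5.2170


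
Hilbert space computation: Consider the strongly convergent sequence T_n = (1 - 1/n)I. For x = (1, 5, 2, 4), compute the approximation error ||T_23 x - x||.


T_23 x - x = (1 - 1/23)x - x = -x/23
||x|| = sqrt(46) = 6.7823
||T_23 x - x|| = ||x||/23 = 6.7823/23 = 0.2949

0.2949


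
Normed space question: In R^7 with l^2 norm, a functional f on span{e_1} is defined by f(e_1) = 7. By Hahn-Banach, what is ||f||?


The norm of f is given by ||f|| = sup_{||x||=1} |f(x)|.
On span{e_1}, ||e_1|| = 1, so ||f|| = |f(e_1)| / ||e_1||
= |7| / 1 = 7.0000

7.0000


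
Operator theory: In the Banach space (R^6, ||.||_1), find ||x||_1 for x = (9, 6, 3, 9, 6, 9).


The l^1 norm equals the sum of absolute values of all components.
||x||_1 = 9 + 6 + 3 + 9 + 6 + 9
= 42

42.0000


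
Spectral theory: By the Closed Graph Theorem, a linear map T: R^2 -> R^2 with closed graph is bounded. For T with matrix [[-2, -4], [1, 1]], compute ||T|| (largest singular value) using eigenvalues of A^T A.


A^T A = [[5, 9], [9, 17]]
trace(A^T A) = 22, det(A^T A) = 4
discriminant = 22^2 - 4*4 = 468
Largest eigenvalue of A^T A = (trace + sqrt(disc))/2 = 21.8167
||T|| = sqrt(21.8167) = 4.6708

4.6708


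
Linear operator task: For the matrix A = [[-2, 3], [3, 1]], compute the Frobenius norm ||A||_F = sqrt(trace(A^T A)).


||A||_F^2 = sum a_ij^2
= (-2)^2 + 3^2 + 3^2 + 1^2
= 4 + 9 + 9 + 1 = 23
||A||_F = sqrt(23) = 4.7958

4.7958


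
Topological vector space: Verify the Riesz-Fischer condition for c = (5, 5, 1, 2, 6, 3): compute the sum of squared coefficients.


sum |c_n|^2 = 5^2 + 5^2 + 1^2 + 2^2 + 6^2 + 3^2
= 25 + 25 + 1 + 4 + 36 + 9
= 100

100


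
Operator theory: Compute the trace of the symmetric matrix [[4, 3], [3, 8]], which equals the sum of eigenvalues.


For a self-adjoint (symmetric) matrix, the eigenvalues are real.
The sum of eigenvalues equals the trace of the matrix.
trace = 4 + 8 = 12

12


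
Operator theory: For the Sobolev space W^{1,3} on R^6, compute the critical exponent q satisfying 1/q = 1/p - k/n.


Using the Sobolev embedding formula: 1/q = 1/p - k/n
1/q = 1/3 - 1/6 = 1/6
q = 1/(1/6) = 6

6.0000


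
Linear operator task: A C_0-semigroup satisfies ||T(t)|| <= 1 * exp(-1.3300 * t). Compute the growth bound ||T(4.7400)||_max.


||T(4.7400)|| <= 1 * exp(-1.3300 * 4.7400)
= 1 * exp(-6.3042)
= 1 * 0.0018
= 0.0018

0.0018


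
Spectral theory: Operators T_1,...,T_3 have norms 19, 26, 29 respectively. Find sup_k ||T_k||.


By the Uniform Boundedness Principle, the supremum of norms is finite.
sup_k ||T_k|| = max(19, 26, 29) = 29

29


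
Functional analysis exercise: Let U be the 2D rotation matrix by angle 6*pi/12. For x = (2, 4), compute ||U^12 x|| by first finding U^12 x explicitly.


U is a rotation by theta = 6*pi/12
U^12 = rotation by 12*theta = 72*pi/12 = 0*pi/12 (mod 2*pi)
cos(0*pi/12) = 1.0000, sin(0*pi/12) = 0.0000
U^12 x = (1.0000 * 2 - 0.0000 * 4, 0.0000 * 2 + 1.0000 * 4)
= (2.0000, 4.0000)
||U^12 x|| = sqrt(2.0000^2 + 4.0000^2) = sqrt(20.0000) = 4.4721

4.4721


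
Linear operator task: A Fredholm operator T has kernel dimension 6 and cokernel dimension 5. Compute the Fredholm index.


The Fredholm index is defined as ind(T) = dim(ker T) - dim(coker T)
= 6 - 5
= 1

1


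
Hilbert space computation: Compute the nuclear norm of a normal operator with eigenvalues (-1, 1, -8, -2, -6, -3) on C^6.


For a normal operator, singular values equal |eigenvalues|.
Trace norm = sum |lambda_i| = 1 + 1 + 8 + 2 + 6 + 3
= 21

21


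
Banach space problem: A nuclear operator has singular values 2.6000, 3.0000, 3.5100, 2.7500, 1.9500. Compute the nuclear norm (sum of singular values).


The nuclear norm is the sum of all singular values.
||T||_1 = 2.6000 + 3.0000 + 3.5100 + 2.7500 + 1.9500
= 13.8100

13.8100


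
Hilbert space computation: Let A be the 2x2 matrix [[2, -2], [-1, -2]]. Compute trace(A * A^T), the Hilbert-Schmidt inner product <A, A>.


trace(A * A^T) = sum of squares of all entries
= 2^2 + (-2)^2 + (-1)^2 + (-2)^2
= 4 + 4 + 1 + 4
= 13

13
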